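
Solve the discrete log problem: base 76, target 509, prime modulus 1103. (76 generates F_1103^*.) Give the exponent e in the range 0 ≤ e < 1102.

246

Baby-step giant-step with m = ceil(sqrt(1102)) = 34.
Baby table (76^j mod 1103 for j=0..33):
  0:1  1:76  2:261  3:1085  4:838  5:817  6:324  7:358
  8:736  9:786  10:174  11:1091  12:191  13:177  14:216  15:974
  16:123  17:524  18:116  19:1095  20:495  21:118  22:144  23:1017
  24:82  25:717  26:445  27:730  28:330  29:814  30:96  31:678
  32:790  33:478
Giant step factor: 76^(-34) ≡ 668 (mod 1103).
Scan 509·668^i mod 1103 for i = 0, 1, …:
  i=0: 509   i=1: 288   i=2: 462   i=3: 879
  i=4: 376   i=5: 787   i=6: 688   i=7: 736
Match at i=7, j=8: e = 7·34 + 8 = 246.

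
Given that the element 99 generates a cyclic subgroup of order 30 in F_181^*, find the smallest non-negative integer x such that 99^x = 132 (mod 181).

10

Successive powers of 99 modulo 181:
  99^0=1  99^1=99  99^2=27  99^3=139  99^4=5  99^5=133
  99^6=135  99^7=152  99^8=25  99^9=122  99^10=132
So 99^10 ≡ 132 (mod 181), giving x = 10.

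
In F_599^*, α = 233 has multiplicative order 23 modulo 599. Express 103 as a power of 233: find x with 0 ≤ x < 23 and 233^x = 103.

14

Successive powers of 233 modulo 599:
  233^0=1  233^1=233  233^2=379  233^3=254  233^4=480  233^5=426
  233^6=423  233^7=323  233^8=384  233^9=221  233^10=578  233^11=498
  233^12=427  233^13=57  233^14=103
So 233^14 ≡ 103 (mod 599), giving x = 14.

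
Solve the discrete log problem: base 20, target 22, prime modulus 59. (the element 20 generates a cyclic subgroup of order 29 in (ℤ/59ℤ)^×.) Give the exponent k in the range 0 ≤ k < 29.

Successive powers of 20 modulo 59:
  20^0=1  20^1=20  20^2=46  20^3=35  20^4=51  20^5=17
  20^6=45  20^7=15  20^8=5  20^9=41  20^10=53  20^11=57
  20^12=19  20^13=26  20^14=48  20^15=16  20^16=25  20^17=28
  20^18=29  20^19=49  20^20=36  20^21=12  20^22=4  20^23=21
  20^24=7  20^25=22
So 20^25 ≡ 22 (mod 59), giving k = 25.

25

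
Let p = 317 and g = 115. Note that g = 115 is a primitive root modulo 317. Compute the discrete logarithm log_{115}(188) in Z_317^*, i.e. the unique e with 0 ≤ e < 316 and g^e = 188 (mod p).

Baby-step giant-step with m = ceil(sqrt(316)) = 18.
Baby table (115^j mod 317 for j=0..17):
  0:1  1:115  2:228  3:226  4:313  5:174  6:39  7:47
  8:16  9:255  10:161  11:129  12:253  13:248  14:307  15:118
  16:256  17:276
Giant step factor: 115^(-18) ≡ 214 (mod 317).
Scan 188·214^i mod 317 for i = 0, 1, …:
  i=0: 188   i=1: 290   i=2: 245   i=3: 125
  i=4: 122   i=5: 114   i=6: 304   i=7: 71
  i=8: 295   i=9: 47
Match at i=9, j=7: e = 9·18 + 7 = 169.

169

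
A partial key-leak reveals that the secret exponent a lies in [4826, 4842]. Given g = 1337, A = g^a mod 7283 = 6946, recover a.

4833

Compute 1337^4826 mod 7283 = 927, then multiply by 1337 repeatedly:
  1337^4826=927  1337^4827=1289  1337^4828=4605  1337^4829=2750  1337^4830=6118
  1337^4831=957  1337^4832=4984  1337^4833=6946
Found 6946 at exponent 4833.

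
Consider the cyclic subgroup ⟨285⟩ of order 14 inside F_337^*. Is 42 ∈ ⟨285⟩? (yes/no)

42 ∈ ⟨285⟩ iff 42^14 ≡ 1 (mod 337), since |⟨285⟩| = 14.
42^14 mod 337 = 1.
Since 1 = 1, 42 lies in the subgroup.

yes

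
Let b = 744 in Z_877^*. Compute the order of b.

292

The order of 744 must divide p − 1 = 876 = 2^2 · 3 · 73.
Divisors: 1, 2, 3, 4, 6, 12, 73, 146, 219, 292, 438, 876.
Check each in increasing order: 744^1 ≡ 744;  744^2 ≡ 149;  744^3 ≡ 354;  744^4 ≡ 276;  744^6 ≡ 782;  744^12 ≡ 255;  744^73 ≡ 726;  744^146 ≡ 876;  744^219 ≡ 151;  744^292 ≡ 1.
Smallest exponent giving 1 is 292.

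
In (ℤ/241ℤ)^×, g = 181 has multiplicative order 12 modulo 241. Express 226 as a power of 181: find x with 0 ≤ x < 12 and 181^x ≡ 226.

2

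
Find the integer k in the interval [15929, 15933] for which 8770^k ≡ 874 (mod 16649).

Compute 8770^15929 mod 16649 = 874, then multiply by 8770 repeatedly:
  8770^15929=874
Found 874 at exponent 15929.

15929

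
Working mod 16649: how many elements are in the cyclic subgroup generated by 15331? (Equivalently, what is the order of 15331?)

The order of 15331 must divide p − 1 = 16648 = 2^3 · 2081.
Divisors: 1, 2, 4, 8, 2081, 4162, 8324, 16648.
Check each in increasing order: 15331^1 ≡ 15331;  15331^2 ≡ 5628;  15331^4 ≡ 7986;  15331^8 ≡ 10526;  15331^2081 ≡ 10922;  15331^4162 ≡ 16648;  15331^8324 ≡ 1.
Smallest exponent giving 1 is 8324.

8324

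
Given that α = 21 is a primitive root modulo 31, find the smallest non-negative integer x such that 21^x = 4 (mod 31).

12

Successive powers of 21 modulo 31:
  21^0=1  21^1=21  21^2=7  21^3=23  21^4=18  21^5=6
  21^6=2  21^7=11  21^8=14  21^9=15  21^10=5  21^11=12
  21^12=4
So 21^12 ≡ 4 (mod 31), giving x = 12.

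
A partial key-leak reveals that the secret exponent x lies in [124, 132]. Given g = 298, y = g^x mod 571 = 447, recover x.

Compute 298^124 mod 571 = 287, then multiply by 298 repeatedly:
  298^124=287  298^125=447
Found 447 at exponent 125.

125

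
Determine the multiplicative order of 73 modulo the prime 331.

110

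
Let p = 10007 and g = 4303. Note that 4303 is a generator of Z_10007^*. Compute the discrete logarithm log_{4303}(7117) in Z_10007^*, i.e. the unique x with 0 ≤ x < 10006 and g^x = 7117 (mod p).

6542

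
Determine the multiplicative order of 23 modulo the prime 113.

112

The order of 23 must divide p − 1 = 112 = 2^4 · 7.
Divisors: 1, 2, 4, 7, 8, 14, 16, 28, 56, 112.
Check each in increasing order: 23^1 ≡ 23;  23^2 ≡ 77;  23^4 ≡ 53;  23^7 ≡ 73;  23^8 ≡ 97;  23^14 ≡ 18;  23^16 ≡ 30;  23^28 ≡ 98;  23^56 ≡ 112;  23^112 ≡ 1.
Smallest exponent giving 1 is 112.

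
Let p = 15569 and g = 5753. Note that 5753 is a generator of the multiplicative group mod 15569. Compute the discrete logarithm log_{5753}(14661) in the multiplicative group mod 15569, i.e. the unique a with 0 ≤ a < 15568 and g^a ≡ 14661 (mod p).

4140

Baby-step giant-step with m = ceil(sqrt(15568)) = 125.
Baby table (5753^j mod 15569 for j=0..124):
  0:1  1:5753  2:12884  3:13212  4:778  5:7531  6:12885  7:3396
  8:13662  9:5174  10:13663  11:10927  12:10978  13:8570  14:11756  15:532
  16:9072  17:3928  18:7165  19:9102  20:5259  21:4460  22:668  23:13030
  24:12424  25:13562  26:5927  27:1921  28:13092  29:11023  30:2782  31:15483
  32:3450  33:12944  34:305  35:10937  36:6232  37:12858  38:3755  39:8312
  40:6537  41:8226  42:9987  43:5601  44:10292  45:969  46:955  47:13827
  48:4710  49:6570  50:11247  51:14796  52:5665  53:4828  54:388  55:5797
  56:1343  57:4055  58:6053  59:10625  60:1731  61:9852  62:7396  63:14680
  64:7784  65:4908  66:9127  67:8963  68:15180  69:4019  70:1342  71:13871
  72:8738  73:12982  74:953  75:2321  76:10080  77:11284  78:9691  79:15303
  80:11033  81:13605  82:4202  83:11018  84:5155  85:13339  86:15235  87:9054
  88:9357  89:8788  90:4821  91:6824  92:9023  93:2273  94:14178  95:43
  96:13844  97:9097  98:7632  99:2316  100:12453  101:9140  102:5907  103:11413
  104:4516  105:11456  106:2791  107:4984  108:10423  109:7300  110:7307  111:871
  112:13214  113:12284  114:2161  115:8171  116:4952  117:13155  118:15375  119:4886
  120:7113  121:5757  122:4758  123:2472  124:6919
Giant step factor: 5753^(-125) ≡ 6141 (mod 15569).
Scan 14661·6141^i mod 15569 for i = 0, 1, …:
  i=0: 14661   i=1: 13243   i=2: 8376   i=3: 12609
  i=4: 7232   i=5: 8924   i=6: 14973   i=7: 14248
  i=8: 14757   i=9: 11157     …   i=32: 10529
  i=33: 532
Match at i=33, j=15: a = 33·125 + 15 = 4140.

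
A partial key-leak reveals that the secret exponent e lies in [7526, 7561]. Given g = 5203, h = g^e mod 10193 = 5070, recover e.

7528

Compute 5203^7526 mod 10193 = 6969, then multiply by 5203 repeatedly:
  5203^7526=6969  5203^7527=3206  5203^7528=5070
Found 5070 at exponent 7528.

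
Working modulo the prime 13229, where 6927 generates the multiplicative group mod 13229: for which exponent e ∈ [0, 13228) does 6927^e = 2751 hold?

Baby-step giant-step with m = ceil(sqrt(13228)) = 116.
Baby table (6927^j mod 13229 for j=0..115):
  0:1  1:6927  2:1746  3:3236  4:5846  5:1273  6:7557  7:186
  8:5209  9:7260  10:6591  11:2578  12:11885  13:3328  14:8138  15:3157
  16:1002  17:8858  18:3264  19:1367  20:10474  21:5562  22:5126  23:1166
  24:7192  25:11799  26:2911  27:3501  28:2670  29:948  30:5212  31:1583
  32:11829  33:12286  34:2965  35:7147  36:4351  37:3715  38:3400  39:4180
  40:9808  41:9101  42:6442  43:2317  44:3082  45:10637  46:10198  47:11915
  48:12703  49:7602  50:7634  51:4405  52:7361  53:5081  54:6947  55:7996
  56:11698  57:4421  58:12361  59:6559  60:5807  61:8929  62:5608  63:6272
  64:2108  65:10529  66:2906  67:8553  68:7169  69:11226  70:2440  71:8447
  72:502  73:11356  74:3378  75:10534  76:11083  77:4054  78:10120  79:769
  80:8805  81:6545  82:1432  83:10943  84:13220  85:3802  86:10744  87:10563
  88:302  89:1772  90:11361  91:11555  92:6035  93:805  94:6826  95:3256
  96:12096  97:9735  98:6132  99:11274  100:4211  101:12881  102:10311  103:926
  104:11566  105:2858  106:6782  107:2735  108:1417  109:12870  110:259  111:8178
  112:2428  113:4697  114:6008  115:12211
Giant step factor: 6927^(-116) ≡ 7277 (mod 13229).
Scan 2751·7277^i mod 13229 for i = 0, 1, …:
  i=0: 2751   i=1: 3550   i=2: 10342   i=3: 12182
  i=4: 885   i=5: 10851   i=6: 12055   i=7: 2736
  i=8: 227   i=9: 11483     …   i=65: 528
  i=66: 5846
Match at i=66, j=4: e = 66·116 + 4 = 7660.

7660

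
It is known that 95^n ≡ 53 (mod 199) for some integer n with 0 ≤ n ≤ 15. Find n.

Compute 95^0 mod 199 = 1, then multiply by 95 repeatedly:
  95^0=1  95^1=95  95^2=70  95^3=83  95^4=124
  95^5=39  95^6=123  95^7=143  95^8=53
Found 53 at exponent 8.

8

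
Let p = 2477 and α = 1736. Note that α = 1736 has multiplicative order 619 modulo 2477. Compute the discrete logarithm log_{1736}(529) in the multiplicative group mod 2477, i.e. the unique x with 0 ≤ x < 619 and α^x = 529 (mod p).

Baby-step giant-step with m = ceil(sqrt(619)) = 25.
Baby table (1736^j mod 2477 for j=0..24):
  0:1  1:1736  2:1664  3:522  4:2087  5:1658  6:14  7:2011
  8:1003  9:2354  10:1971  11:919  12:196  13:907  14:1657  15:755
  16:347  17:481  18:267  19:313  20:905  21:662  22:2381  23:1780
  24:1261
Giant step factor: 1736^(-25) ≡ 1979 (mod 2477).
Scan 529·1979^i mod 2477 for i = 0, 1, …:
  i=0: 529   i=1: 1597   i=2: 2288   i=3: 2473
  i=4: 1992   i=5: 1261
Match at i=5, j=24: x = 5·25 + 24 = 149.

149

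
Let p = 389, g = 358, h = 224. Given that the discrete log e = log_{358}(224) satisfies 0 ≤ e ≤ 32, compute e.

7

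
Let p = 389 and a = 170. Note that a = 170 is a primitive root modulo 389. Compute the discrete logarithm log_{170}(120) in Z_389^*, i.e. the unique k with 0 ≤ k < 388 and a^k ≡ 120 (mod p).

74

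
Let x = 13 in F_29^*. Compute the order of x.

The order of 13 must divide p − 1 = 28 = 2^2 · 7.
Divisors: 1, 2, 4, 7, 14, 28.
Check each in increasing order: 13^1 ≡ 13;  13^2 ≡ 24;  13^4 ≡ 25;  13^7 ≡ 28;  13^14 ≡ 1.
Smallest exponent giving 1 is 14.

14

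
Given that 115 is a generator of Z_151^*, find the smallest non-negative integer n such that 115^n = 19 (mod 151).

Baby-step giant-step with m = ceil(sqrt(150)) = 13.
Baby table (115^j mod 151 for j=0..12):
  0:1  1:115  2:88  3:3  4:43  5:113  6:9  7:129
  8:37  9:27  10:85  11:111  12:81
Giant step factor: 115^(-13) ≡ 106 (mod 151).
Scan 19·106^i mod 151 for i = 0, 1, …:
  i=0: 19   i=1: 51   i=2: 121   i=3: 142
  i=4: 103   i=5: 46   i=6: 44   i=7: 134
  i=8: 10   i=9: 3
Match at i=9, j=3: n = 9·13 + 3 = 120.

120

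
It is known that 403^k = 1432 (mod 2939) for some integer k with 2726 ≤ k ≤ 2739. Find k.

2734

Compute 403^2726 mod 2939 = 855, then multiply by 403 repeatedly:
  403^2726=855  403^2727=702  403^2728=762  403^2729=1430  403^2730=246
  403^2731=2151  403^2732=2787  403^2733=463  403^2734=1432
Found 1432 at exponent 2734.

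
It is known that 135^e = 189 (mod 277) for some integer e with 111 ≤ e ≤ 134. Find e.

130

Compute 135^111 mod 277 = 149, then multiply by 135 repeatedly:
  135^111=149  135^112=171  135^113=94  135^114=225  135^115=182
  135^116=194  135^117=152  135^118=22  135^119=200  135^120=131
  135^121=234  135^122=12  135^123=235  135^124=147  135^125=178
  135^126=208  135^127=103  135^128=55  135^129=223  135^130=189
Found 189 at exponent 130.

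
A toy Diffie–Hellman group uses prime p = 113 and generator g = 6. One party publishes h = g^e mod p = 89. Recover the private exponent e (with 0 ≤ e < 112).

33

Baby-step giant-step with m = ceil(sqrt(112)) = 11.
Baby table (6^j mod 113 for j=0..10):
  0:1  1:6  2:36  3:103  4:53  5:92  6:100  7:35
  8:97  9:17  10:102
Giant step factor: 6^(-11) ≡ 101 (mod 113).
Scan 89·101^i mod 113 for i = 0, 1, …:
  i=0: 89   i=1: 62   i=2: 47   i=3: 1
Match at i=3, j=0: e = 3·11 + 0 = 33.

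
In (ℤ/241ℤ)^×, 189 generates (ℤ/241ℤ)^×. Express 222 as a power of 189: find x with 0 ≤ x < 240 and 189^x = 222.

Baby-step giant-step with m = ceil(sqrt(240)) = 16.
Baby table (189^j mod 241 for j=0..15):
  0:1  1:189  2:53  3:136  4:158  5:219  6:180  7:39
  8:141  9:139  10:2  11:137  12:106  13:31  14:75  15:197
Giant step factor: 189^(-16) ≡ 160 (mod 241).
Scan 222·160^i mod 241 for i = 0, 1, …:
  i=0: 222   i=1: 93   i=2: 179   i=3: 202
  i=4: 26   i=5: 63   i=6: 199   i=7: 28
  i=8: 142   i=9: 66   i=10: 197
Match at i=10, j=15: x = 10·16 + 15 = 175.

175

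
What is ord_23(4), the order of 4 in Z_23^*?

11

The order of 4 must divide p − 1 = 22 = 2 · 11.
Divisors: 1, 2, 11, 22.
Check each in increasing order: 4^1 ≡ 4;  4^2 ≡ 16;  4^11 ≡ 1.
Smallest exponent giving 1 is 11.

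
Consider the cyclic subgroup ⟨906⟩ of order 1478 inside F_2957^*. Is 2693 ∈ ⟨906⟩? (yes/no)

yes

2693 ∈ ⟨906⟩ iff 2693^1478 ≡ 1 (mod 2957), since |⟨906⟩| = 1478.
2693^1478 mod 2957 = 1.
Since 1 = 1, 2693 lies in the subgroup.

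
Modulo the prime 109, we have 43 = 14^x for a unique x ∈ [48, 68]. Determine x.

Compute 14^48 mod 109 = 16, then multiply by 14 repeatedly:
  14^48=16  14^49=6  14^50=84  14^51=86  14^52=5
  14^53=70  14^54=108  14^55=95  14^56=22  14^57=90
  14^58=61  14^59=91  14^60=75  14^61=69  14^62=94
  14^63=8  14^64=3  14^65=42  14^66=43
Found 43 at exponent 66.

66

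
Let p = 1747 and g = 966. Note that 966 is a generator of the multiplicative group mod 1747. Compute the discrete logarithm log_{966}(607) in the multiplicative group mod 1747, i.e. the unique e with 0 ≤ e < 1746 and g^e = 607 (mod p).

1659

Baby-step giant-step with m = ceil(sqrt(1746)) = 42.
Baby table (966^j mod 1747 for j=0..41):
  0:1  1:966  2:258  3:1154  4:178  5:742  6:502  7:1013
  8:238  9:1051  10:259  11:373  12:436  13:149  14:680  15:8
  16:740  17:317  18:497  19:1424  20:695  21:522  22:1116  23:157
  24:1420  25:325  26:1237  27:1741  28:1192  29:199  30:64  31:679
  32:789  33:482  34:910  35:319  36:682  37:193  38:1256  39:878
  40:853  41:1161
Giant step factor: 966^(-42) ≡ 1565 (mod 1747).
Scan 607·1565^i mod 1747 for i = 0, 1, …:
  i=0: 607   i=1: 1334   i=2: 45   i=3: 545
  i=4: 389   i=5: 829   i=6: 1111   i=7: 450
  i=8: 209   i=9: 396     …   i=38: 1149
  i=39: 522
Match at i=39, j=21: e = 39·42 + 21 = 1659.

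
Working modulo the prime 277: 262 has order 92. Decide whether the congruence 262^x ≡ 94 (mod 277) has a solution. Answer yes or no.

no

94 ∈ ⟨262⟩ iff 94^92 ≡ 1 (mod 277), since |⟨262⟩| = 92.
94^92 mod 277 = 160.
Since 160 ≠ 1, 94 does not lie in the subgroup.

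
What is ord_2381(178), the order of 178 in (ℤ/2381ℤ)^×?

2380

The order of 178 must divide p − 1 = 2380 = 2^2 · 5 · 7 · 17.
Divisors: 1, 2, 4, 5, 7, 10, 14, 17, 20, 28, 34, 35, 68, 70, 85, 119, 140, 170, 238, 340, 476, 595, 1190, 2380.
Check each in increasing order: 178^1 ≡ 178;  178^2 ≡ 731;  178^4 ≡ 1017;  178^5 ≡ 70;  178^7 ≡ 1169;  178^10 ≡ 138;  178^14 ≡ 2248;  178^17 ≡ 1795;  178^20 ≡ 2377;  178^28 ≡ 1022;  178^34 ≡ 532;  178^35 ≡ 1837;  178^68 ≡ 2066;  178^70 ≡ 692;  178^85 ≡ 1253;  178^119 ≡ 2297;  178^140 ≡ 283;  178^170 ≡ 930;  178^238 ≡ 2294;  178^340 ≡ 597;  178^476 ≡ 426;  178^595 ≡ 2312;  178^1190 ≡ 2380;  178^2380 ≡ 1.
Smallest exponent giving 1 is 2380.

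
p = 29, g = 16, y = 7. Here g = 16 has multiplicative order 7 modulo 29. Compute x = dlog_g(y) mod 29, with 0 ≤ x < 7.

3

Successive powers of 16 modulo 29:
  16^0=1  16^1=16  16^2=24  16^3=7
So 16^3 ≡ 7 (mod 29), giving x = 3.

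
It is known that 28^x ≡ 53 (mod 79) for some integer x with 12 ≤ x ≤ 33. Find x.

23

Compute 28^12 mod 79 = 46, then multiply by 28 repeatedly:
  28^12=46  28^13=24  28^14=40  28^15=14  28^16=76
  28^17=74  28^18=18  28^19=30  28^20=50  28^21=57
  28^22=16  28^23=53
Found 53 at exponent 23.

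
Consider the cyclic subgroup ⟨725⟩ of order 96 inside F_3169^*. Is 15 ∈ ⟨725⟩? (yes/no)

15 ∈ ⟨725⟩ iff 15^96 ≡ 1 (mod 3169), since |⟨725⟩| = 96.
15^96 mod 3169 = 1.
Since 1 = 1, 15 lies in the subgroup.

yes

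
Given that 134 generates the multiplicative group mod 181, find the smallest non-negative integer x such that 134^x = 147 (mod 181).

62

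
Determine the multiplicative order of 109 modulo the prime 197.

The order of 109 must divide p − 1 = 196 = 2^2 · 7^2.
Divisors: 1, 2, 4, 7, 14, 28, 49, 98, 196.
Check each in increasing order: 109^1 ≡ 109;  109^2 ≡ 61;  109^4 ≡ 175;  109^7 ≡ 93;  109^14 ≡ 178;  109^28 ≡ 164;  109^49 ≡ 196;  109^98 ≡ 1.
Smallest exponent giving 1 is 98.

98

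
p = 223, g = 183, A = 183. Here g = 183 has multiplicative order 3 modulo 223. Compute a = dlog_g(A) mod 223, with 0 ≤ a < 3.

Successive powers of 183 modulo 223:
  183^0=1  183^1=183
So 183^1 ≡ 183 (mod 223), giving a = 1.

1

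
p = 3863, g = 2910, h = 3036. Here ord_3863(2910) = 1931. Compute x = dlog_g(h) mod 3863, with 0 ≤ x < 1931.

1524

Baby-step giant-step with m = ceil(sqrt(1931)) = 44.
Baby table (2910^j mod 3863 for j=0..43):
  0:1  1:2910  2:404  3:1288  4:970  5:2710  6:1717  7:1611
  8:2191  9:1860  10:537  11:2018  12:620  13:179  14:3248  15:2782
  16:2635  17:3658  18:2215  19:2166  20:2507  21:2026  22:722  23:3411
  24:1963  25:2816  26:1137  27:1942  28:3514  29:379  30:1935  31:2459
  32:1414  33:645  34:3395  35:1759  36:215  37:3707  38:1874  39:2647
  40:3811  41:3200  42:2170  43:2558
Giant step factor: 2910^(-44) ≡ 1713 (mod 3863).
Scan 3036·1713^i mod 3863 for i = 0, 1, …:
  i=0: 3036   i=1: 1070   i=2: 1848   i=3: 1827
  i=4: 621   i=5: 1448   i=6: 378   i=7: 2393
  i=8: 566   i=9: 3808     …   i=33: 3732
  i=34: 3514
Match at i=34, j=28: x = 34·44 + 28 = 1524.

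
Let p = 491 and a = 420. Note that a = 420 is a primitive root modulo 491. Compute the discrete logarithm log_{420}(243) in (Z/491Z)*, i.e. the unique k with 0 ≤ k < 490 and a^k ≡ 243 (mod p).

Baby-step giant-step with m = ceil(sqrt(490)) = 23.
Baby table (420^j mod 491 for j=0..22):
  0:1  1:420  2:131  3:28  4:467  5:231  6:293  7:310
  8:85  9:348  10:333  11:416  12:415  13:486  14:355  15:327
  16:351  17:120  18:318  19:8  20:414  21:66  22:224
Giant step factor: 420^(-23) ≡ 335 (mod 491).
Scan 243·335^i mod 491 for i = 0, 1, …:
  i=0: 243   i=1: 390   i=2: 44   i=3: 10
  i=4: 404   i=5: 315   i=6: 451   i=7: 348
Match at i=7, j=9: k = 7·23 + 9 = 170.

170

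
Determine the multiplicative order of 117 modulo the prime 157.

78

The order of 117 must divide p − 1 = 156 = 2^2 · 3 · 13.
Divisors: 1, 2, 3, 4, 6, 12, 13, 26, 39, 52, 78, 156.
Check each in increasing order: 117^1 ≡ 117;  117^2 ≡ 30;  117^3 ≡ 56;  117^4 ≡ 115;  117^6 ≡ 153;  117^12 ≡ 16;  117^13 ≡ 145;  117^26 ≡ 144;  117^39 ≡ 156;  117^52 ≡ 12;  117^78 ≡ 1.
Smallest exponent giving 1 is 78.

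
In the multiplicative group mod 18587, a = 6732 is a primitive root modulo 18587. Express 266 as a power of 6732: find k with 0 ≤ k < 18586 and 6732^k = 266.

Baby-step giant-step with m = ceil(sqrt(18586)) = 137.
Baby table (6732^j mod 18587 for j=0..136):
  0:1  1:6732  2:4718  3:14980  4:10885  5:7866  6:18136  7:12136
  8:9687  9:9688  10:16420  11:2551  12:17531  13:9829  14:17695  15:17244
  16:10793  17:1893  18:11581  19:9414  20:11965  21:10909  22:2151  23:1259
  24:18503  25:10709  26:12602  27:5596  28:15010  29:8388  30:710  31:2861
  32:4120  33:4036  34:14745  35:8760  36:14356  37:10779  38:580  39:1290
  40:4151  41:8271  42:12307  43:8465  44:17225  45:12994  46:5186  47:5766
  48:7056  49:11207  50:891  51:13198  52:3076  53:1714  54:14708  55:1307
  56:7073  57:14129  58:6749  59:7640  60:2251  61:5327  62:7041  63:3162
  64:4469  65:11542  66:7084  67:13833  68:2886  69:5137  70:10464  71:17505
  72:2080  73:6549  74:18091  75:6588  76:1834  77:4720  78:9857  79:1734
  80:652  81:2732  82:9281  83:8785  84:15373  85:17207  86:3340  87:13197
  88:14931  89:15583  90:18315  91:9009  92:17794  93:14580  94:13200  95:16540
  96:11150  97:7494  98:4490  99:4218  100:13227  101:12434  102:8427  103:3040
  104:993  105:12143  106:1050  107:5540  108:9758  109:4398  110:16832  111:6672
  112:9712  113:10705  114:4261  115:5311  116:10851  117:2022  118:6420  119:4665
  120:11337  121:2462  122:13167  123:17428  124:4152  125:15003  126:17025  127:4858
  128:9523  129:2273  130:4735  131:17902  132:16743  133:2308  134:17311  135:15749
  136:2020
Giant step factor: 6732^(-137) ≡ 5032 (mod 18587).
Scan 266·5032^i mod 18587 for i = 0, 1, …:
  i=0: 266   i=1: 248   i=2: 2607   i=3: 14589
  i=4: 11785   i=5: 9590   i=6: 5028   i=7: 3989
  i=8: 17275   i=9: 14988     …   i=38: 18055
  i=39: 18091
Match at i=39, j=74: k = 39·137 + 74 = 5417.

5417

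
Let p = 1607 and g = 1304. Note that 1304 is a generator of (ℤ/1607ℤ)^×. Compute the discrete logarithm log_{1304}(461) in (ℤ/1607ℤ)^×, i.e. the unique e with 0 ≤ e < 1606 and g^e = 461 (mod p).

302

Baby-step giant-step with m = ceil(sqrt(1606)) = 41.
Baby table (1304^j mod 1607 for j=0..40):
  0:1  1:1304  2:210  3:650  4:711  5:1512  6:1466  7:941
  8:923  9:1556  10:990  11:539  12:597  13:700  14:24  15:763
  16:219  17:1137  18:994  19:934  20:1437  21:86  22:1261  23:383
  24:1262  25:80  26:1472  27:730  28:576  29:635  30:435  31:1576
  32:1358  33:1525  34:741  35:457  36:1338  37:1157  38:1362  39:313
  40:1581
Giant step factor: 1304^(-41) ≡ 174 (mod 1607).
Scan 461·174^i mod 1607 for i = 0, 1, …:
  i=0: 461   i=1: 1471   i=2: 441   i=3: 1205
  i=4: 760   i=5: 466   i=6: 734   i=7: 763
Match at i=7, j=15: e = 7·41 + 15 = 302.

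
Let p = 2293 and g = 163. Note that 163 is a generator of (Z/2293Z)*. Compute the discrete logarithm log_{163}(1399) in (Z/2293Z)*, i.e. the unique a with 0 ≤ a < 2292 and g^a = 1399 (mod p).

Baby-step giant-step with m = ceil(sqrt(2292)) = 48.
Baby table (163^j mod 2293 for j=0..47):
  0:1  1:163  2:1346  3:1563  4:246  5:1117  6:924  7:1567
  8:898  9:1915  10:297  11:258  12:780  13:1025  14:1979  15:1557
  16:1561  17:2213  18:718  19:91  20:1075  21:957  22:67  23:1749
  24:755  25:1536  26:431  27:1463  28:2290  29:1804  30:548  31:2190
  32:1555  33:1235  34:1814  35:2178  36:1892  37:1134  38:1402  39:1519
  40:2246  41:1511  42:942  43:2208  44:2196  45:240  46:139  47:2020
Giant step factor: 163^(-48) ≡ 2138 (mod 2293).
Scan 1399·2138^i mod 2293 for i = 0, 1, …:
  i=0: 1399   i=1: 990   i=2: 181   i=3: 1754
  i=4: 997   i=5: 1389   i=6: 247   i=7: 696
  i=8: 2184   i=9: 844     …   i=39: 346
  i=40: 1402
Match at i=40, j=38: a = 40·48 + 38 = 1958.

1958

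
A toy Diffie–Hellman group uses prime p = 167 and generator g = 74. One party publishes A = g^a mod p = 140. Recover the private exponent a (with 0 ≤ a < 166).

71

Baby-step giant-step with m = ceil(sqrt(166)) = 13.
Baby table (74^j mod 167 for j=0..12):
  0:1  1:74  2:132  3:82  4:56  5:136  6:44  7:83
  8:130  9:101  10:126  11:139  12:99
Giant step factor: 74^(-13) ≡ 129 (mod 167).
Scan 140·129^i mod 167 for i = 0, 1, …:
  i=0: 140   i=1: 24   i=2: 90   i=3: 87
  i=4: 34   i=5: 44
Match at i=5, j=6: a = 5·13 + 6 = 71.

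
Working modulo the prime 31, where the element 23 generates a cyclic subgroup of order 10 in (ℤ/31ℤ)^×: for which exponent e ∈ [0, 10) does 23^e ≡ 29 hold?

7

Successive powers of 23 modulo 31:
  23^0=1  23^1=23  23^2=2  23^3=15  23^4=4  23^5=30
  23^6=8  23^7=29
So 23^7 ≡ 29 (mod 31), giving e = 7.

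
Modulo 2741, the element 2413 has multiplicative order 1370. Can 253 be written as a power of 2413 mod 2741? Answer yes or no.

no

253 ∈ ⟨2413⟩ iff 253^1370 ≡ 1 (mod 2741), since |⟨2413⟩| = 1370.
253^1370 mod 2741 = 2740.
Since 2740 ≠ 1, 253 does not lie in the subgroup.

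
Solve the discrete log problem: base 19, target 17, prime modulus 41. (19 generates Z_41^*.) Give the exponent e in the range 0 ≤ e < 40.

Successive powers of 19 modulo 41:
  19^0=1  19^1=19  19^2=33  19^3=12  19^4=23  19^5=27
  19^6=21  19^7=30  19^8=37  19^9=6  19^10=32  19^11=34
  19^12=31  19^13=15  19^14=39  19^15=3  19^16=16  19^17=17
So 19^17 ≡ 17 (mod 41), giving e = 17.

17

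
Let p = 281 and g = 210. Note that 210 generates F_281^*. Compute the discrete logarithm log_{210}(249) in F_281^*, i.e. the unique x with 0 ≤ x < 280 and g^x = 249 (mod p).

240

Baby-step giant-step with m = ceil(sqrt(280)) = 17.
Baby table (210^j mod 281 for j=0..16):
  0:1  1:210  2:264  3:83  4:8  5:275  6:145  7:102
  8:64  9:233  10:36  11:254  12:231  13:178  14:7  15:65
  16:162
Giant step factor: 210^(-17) ≡ 74 (mod 281).
Scan 249·74^i mod 281 for i = 0, 1, …:
  i=0: 249   i=1: 161   i=2: 112   i=3: 139
  i=4: 170   i=5: 216   i=6: 248   i=7: 87
  i=8: 256   i=9: 117     …   i=13: 239
  i=14: 264
Match at i=14, j=2: x = 14·17 + 2 = 240.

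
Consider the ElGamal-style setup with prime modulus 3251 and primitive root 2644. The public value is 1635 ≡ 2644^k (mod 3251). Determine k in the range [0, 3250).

429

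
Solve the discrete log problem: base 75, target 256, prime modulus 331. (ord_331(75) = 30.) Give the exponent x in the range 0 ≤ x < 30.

16

Successive powers of 75 modulo 331:
  75^0=1  75^1=75  75^2=329  75^3=181  75^4=4  75^5=300
  75^6=323  75^7=62  75^8=16  75^9=207  75^10=299  75^11=248
  75^12=64  75^13=166  75^14=203  75^15=330  75^16=256
So 75^16 ≡ 256 (mod 331), giving x = 16.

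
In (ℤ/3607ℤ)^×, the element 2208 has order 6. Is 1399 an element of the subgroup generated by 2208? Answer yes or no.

1399 ∈ ⟨2208⟩ iff 1399^6 ≡ 1 (mod 3607), since |⟨2208⟩| = 6.
1399^6 mod 3607 = 1.
Since 1 = 1, 1399 lies in the subgroup.

yes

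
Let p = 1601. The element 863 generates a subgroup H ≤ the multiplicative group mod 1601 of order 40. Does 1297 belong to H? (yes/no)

yes

1297 ∈ ⟨863⟩ iff 1297^40 ≡ 1 (mod 1601), since |⟨863⟩| = 40.
1297^40 mod 1601 = 1.
Since 1 = 1, 1297 lies in the subgroup.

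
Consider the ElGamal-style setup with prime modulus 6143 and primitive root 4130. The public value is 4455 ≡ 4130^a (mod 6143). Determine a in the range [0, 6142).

2064

Baby-step giant-step with m = ceil(sqrt(6142)) = 79.
Baby table (4130^j mod 6143 for j=0..78):
  0:1  1:4130  2:3932  3:3211  4:4836  5:1787  6:2567  7:5035
  8:495  9:4874  10:5152  11:4551  12:4193  13:6116  14:5207  15:4410
  16:5448  17:4574  18:895  19:4407  20:5344  21:5064  22:3548  23:2185
  24:6126  25:3506  26:729  27:700  28:3790  29:336  30:5505  31:407
  32:3871  33:3144  34:4561  35:2492  36:2435  37:459  38:3626  39:4889
  40:5672  41:2101  42:3214  43:4940  44:1297  45:6057  46:1114  47:5856
  48:289  49:1828  50:6036  51:386  52:3143  53:431  54:4703  55:5367
  56:1766  57:1839  58:2322  59:637  60:1606  61:4483  62:5931  63:2889
  64:1864  65:1141  66:649  67:2022  68:2523  69:1462  70:5634  71:4879
  72:1230  73:5782  74:1819  75:5724  76:1856  77:4959  78:6051
Giant step factor: 4130^(-79) ≡ 4970 (mod 6143).
Scan 4455·4970^i mod 6143 for i = 0, 1, …:
  i=0: 4455   i=1: 1978   i=2: 1860   i=3: 5128
  i=4: 4996   i=5: 114   i=6: 1424   i=7: 544
  i=8: 760   i=9: 5398     …   i=25: 5175
  i=26: 5152
Match at i=26, j=10: a = 26·79 + 10 = 2064.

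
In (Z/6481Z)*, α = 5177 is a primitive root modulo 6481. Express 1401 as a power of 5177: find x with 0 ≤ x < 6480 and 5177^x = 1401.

404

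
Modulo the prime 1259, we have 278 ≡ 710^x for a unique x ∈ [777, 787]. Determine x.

Compute 710^777 mod 1259 = 665, then multiply by 710 repeatedly:
  710^777=665  710^778=25  710^779=124  710^780=1169  710^781=309
  710^782=324  710^783=902  710^784=848  710^785=278
Found 278 at exponent 785.

785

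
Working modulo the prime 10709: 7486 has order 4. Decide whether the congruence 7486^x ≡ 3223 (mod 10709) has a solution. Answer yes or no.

yes

⟨7486⟩ has order 4; its elements mod 10709 are {1, 3223, 7486, 10708}.
3223 is in this set.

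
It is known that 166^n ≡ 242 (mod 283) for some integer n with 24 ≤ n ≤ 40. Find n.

31

Compute 166^24 mod 283 = 51, then multiply by 166 repeatedly:
  166^24=51  166^25=259  166^26=261  166^27=27  166^28=237
  166^29=5  166^30=264  166^31=242
Found 242 at exponent 31.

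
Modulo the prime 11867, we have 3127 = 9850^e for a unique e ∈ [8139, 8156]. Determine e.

8143

Compute 9850^8139 mod 11867 = 8531, then multiply by 9850 repeatedly:
  9850^8139=8531  9850^8140=123  9850^8141=1116  9850^8142=3758  9850^8143=3127
Found 3127 at exponent 8143.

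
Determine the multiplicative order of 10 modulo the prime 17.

16

The order of 10 must divide p − 1 = 16 = 2^4.
Divisors: 1, 2, 4, 8, 16.
Check each in increasing order: 10^1 ≡ 10;  10^2 ≡ 15;  10^4 ≡ 4;  10^8 ≡ 16;  10^16 ≡ 1.
Smallest exponent giving 1 is 16.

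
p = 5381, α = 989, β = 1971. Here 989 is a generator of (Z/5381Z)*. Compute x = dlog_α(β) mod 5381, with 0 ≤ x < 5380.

2560

Baby-step giant-step with m = ceil(sqrt(5380)) = 74.
Baby table (989^j mod 5381 for j=0..73):
  0:1  1:989  2:4160  3:3156  4:304  5:4701  6:105  7:1606
  8:939  9:3139  10:5015  11:3934  12:263  13:1819  14:1737  15:1354
  16:4618  17:4114  18:710  19:2660  20:4812  21:2264  22:600  23:1490
  24:4597  25:4869  26:4827  27:956  28:3809  29:401  30:3776  31:50
  32:1021  33:3522  34:1751  35:4438  36:3667  37:5250  38:4966  39:3902
  40:901  41:3224  42:2984  43:2388  44:4854  45:754  46:3128  47:4898
  48:1222  49:3214  50:3856  51:3836  52:199  53:3095  54:4547  55:3848
  56:1305  57:4586  58:4752  59:2115  60:3907  61:465  62:2500  63:2621
  64:3908  65:1454  66:1279  67:396  68:4212  69:774  70:1384  71:2002
  72:5151  73:3913
Giant step factor: 989^(-74) ≡ 5344 (mod 5381).
Scan 1971·5344^i mod 5381 for i = 0, 1, …:
  i=0: 1971   i=1: 2407   i=2: 2418   i=3: 2011
  i=4: 927   i=5: 3368   i=6: 4528   i=7: 4656
  i=8: 5301   i=9: 2960     …   i=33: 1614
  i=34: 4854
Match at i=34, j=44: x = 34·74 + 44 = 2560.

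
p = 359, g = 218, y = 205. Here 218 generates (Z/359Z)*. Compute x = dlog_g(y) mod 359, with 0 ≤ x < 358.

Baby-step giant-step with m = ceil(sqrt(358)) = 19.
Baby table (218^j mod 359 for j=0..18):
  0:1  1:218  2:136  3:210  4:187  5:199  6:302  7:139
  8:146  9:236  10:111  11:145  12:18  13:334  14:294  15:190
  16:135  17:351  18:51
Giant step factor: 218^(-19) ≡ 261 (mod 359).
Scan 205·261^i mod 359 for i = 0, 1, …:
  i=0: 205   i=1: 14   i=2: 64   i=3: 190
Match at i=3, j=15: x = 3·19 + 15 = 72.

72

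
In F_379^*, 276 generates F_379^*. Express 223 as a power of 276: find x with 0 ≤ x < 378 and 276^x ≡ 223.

Baby-step giant-step with m = ceil(sqrt(378)) = 20.
Baby table (276^j mod 379 for j=0..19):
  0:1  1:276  2:376  3:309  4:9  5:210  6:352  7:128
  8:81  9:374  10:136  11:15  12:350  13:334  14:87  15:135
  16:118  17:353  18:25  19:78
Giant step factor: 276^(-20) ≡ 96 (mod 379).
Scan 223·96^i mod 379 for i = 0, 1, …:
  i=0: 223   i=1: 184   i=2: 230   i=3: 98
  i=4: 312   i=5: 11   i=6: 298   i=7: 183
  i=8: 134   i=9: 357     …   i=14: 55
  i=15: 353
Match at i=15, j=17: x = 15·20 + 17 = 317.

317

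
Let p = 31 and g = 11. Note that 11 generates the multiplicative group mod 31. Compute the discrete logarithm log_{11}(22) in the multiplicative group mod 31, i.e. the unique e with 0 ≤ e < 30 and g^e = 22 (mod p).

19

Successive powers of 11 modulo 31:
  11^0=1  11^1=11  11^2=28  11^3=29  11^4=9  11^5=6
  11^6=4  11^7=13  11^8=19  11^9=23  11^10=5  11^11=24
  11^12=16  11^13=21  11^14=14  11^15=30  11^16=20  11^17=3
  11^18=2  11^19=22
So 11^19 ≡ 22 (mod 31), giving e = 19.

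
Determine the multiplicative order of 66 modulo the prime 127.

The order of 66 must divide p − 1 = 126 = 2 · 3^2 · 7.
Divisors: 1, 2, 3, 6, 7, 9, 14, 18, 21, 42, 63, 126.
Check each in increasing order: 66^1 ≡ 66;  66^2 ≡ 38;  66^3 ≡ 95;  66^6 ≡ 8;  66^7 ≡ 20;  66^9 ≡ 125;  66^14 ≡ 19;  66^18 ≡ 4;  66^21 ≡ 126;  66^42 ≡ 1.
Smallest exponent giving 1 is 42.

42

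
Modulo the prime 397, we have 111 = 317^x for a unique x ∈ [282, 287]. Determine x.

Compute 317^282 mod 397 = 136, then multiply by 317 repeatedly:
  317^282=136  317^283=236  317^284=176  317^285=212  317^286=111
Found 111 at exponent 286.

286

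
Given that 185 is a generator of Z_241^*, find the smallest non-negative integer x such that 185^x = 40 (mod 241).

Baby-step giant-step with m = ceil(sqrt(240)) = 16.
Baby table (185^j mod 241 for j=0..15):
  0:1  1:185  2:3  3:73  4:9  5:219  6:27  7:175
  8:81  9:43  10:2  11:129  12:6  13:146  14:18  15:197
Giant step factor: 185^(-16) ≡ 183 (mod 241).
Scan 40·183^i mod 241 for i = 0, 1, …:
  i=0: 40   i=1: 90   i=2: 82   i=3: 64
  i=4: 144   i=5: 83   i=6: 6
Match at i=6, j=12: x = 6·16 + 12 = 108.

108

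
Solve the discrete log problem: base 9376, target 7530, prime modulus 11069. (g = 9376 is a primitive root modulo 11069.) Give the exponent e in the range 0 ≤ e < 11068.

Baby-step giant-step with m = ceil(sqrt(11068)) = 106.
Baby table (9376^j mod 11069 for j=0..105):
  0:1  1:9376  2:10447  3:1491  4:10538  5:2394  6:9281  7:5247
  8:5236  9:1721  10:8563  11:3231  12:9072  13:4876  14:2406  15:34
  16:8852  17:990  18:6418  19:4084  20:3913  21:5622  22:1294  23:920
  24:3169  25:3348  26:10233  27:9585  28:10818  29:4321  30:1156  31:2105
  32:453  33:7901  34:6028  35:214  36:2975  37:10789  38:9142  39:8125
  40:3142  41:4783  42:4889  43:2535  44:3017  45:6097  46:5156  47:4333
  48:2978  49:5710  50:7276  51:1529  52:1549  53:896  54:10594  55:7207
  56:7656  57:191  58:8707  59:2957  60:8056  61:9269  62:3425  63:1631
  64:5967  65:3866  66:7710  67:8390  68:8326  69:5988  70:1520  71:5717
  72:6494  73:8244  74:917  75:8248  76:5214  77:5760  78:109  79:3636
  80:9685  81:7553  82:8535  83:6359  84:4350  85:7404  86:6205  87:10485
  88:3571  89:9040  90:3707  91:172  92:7667  93:3706  94:1865  95:8289
  96:2215  97:2396  98:5895  99:4003  100:8218  101:659  102:2282  103:10724
  104:8497  105:4279
Giant step factor: 9376^(-106) ≡ 10151 (mod 11069).
Scan 7530·10151^i mod 11069 for i = 0, 1, …:
  i=0: 7530   i=1: 5585   i=2: 8986   i=3: 8326
Match at i=3, j=68: e = 3·106 + 68 = 386.

386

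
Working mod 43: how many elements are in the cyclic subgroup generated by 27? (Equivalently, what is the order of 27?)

The order of 27 must divide p − 1 = 42 = 2 · 3 · 7.
Divisors: 1, 2, 3, 6, 7, 14, 21, 42.
Check each in increasing order: 27^1 ≡ 27;  27^2 ≡ 41;  27^3 ≡ 32;  27^6 ≡ 35;  27^7 ≡ 42;  27^14 ≡ 1.
Smallest exponent giving 1 is 14.

14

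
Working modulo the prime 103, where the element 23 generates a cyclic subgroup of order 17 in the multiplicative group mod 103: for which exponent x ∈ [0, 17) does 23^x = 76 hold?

Successive powers of 23 modulo 103:
  23^0=1  23^1=23  23^2=14  23^3=13  23^4=93  23^5=79
  23^6=66  23^7=76
So 23^7 ≡ 76 (mod 103), giving x = 7.

7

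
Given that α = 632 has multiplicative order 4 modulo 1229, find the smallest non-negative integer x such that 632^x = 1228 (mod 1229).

Successive powers of 632 modulo 1229:
  632^0=1  632^1=632  632^2=1228
So 632^2 ≡ 1228 (mod 1229), giving x = 2.

2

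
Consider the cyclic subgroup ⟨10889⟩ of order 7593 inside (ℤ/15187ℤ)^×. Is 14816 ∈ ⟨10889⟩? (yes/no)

yes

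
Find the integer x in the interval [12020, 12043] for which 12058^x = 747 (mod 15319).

Compute 12058^12020 mod 15319 = 7797, then multiply by 12058 repeatedly:
  12058^12020=7797  12058^12021=3523  12058^12022=747
Found 747 at exponent 12022.

12022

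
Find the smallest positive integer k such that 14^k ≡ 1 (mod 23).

The order of 14 must divide p − 1 = 22 = 2 · 11.
Divisors: 1, 2, 11, 22.
Check each in increasing order: 14^1 ≡ 14;  14^2 ≡ 12;  14^11 ≡ 22;  14^22 ≡ 1.
Smallest exponent giving 1 is 22.

22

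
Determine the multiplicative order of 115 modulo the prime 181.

The order of 115 must divide p − 1 = 180 = 2^2 · 3^2 · 5.
Divisors: 1, 2, 3, 4, 5, 6, 9, 10, 12, 15, 18, 20, 30, 36, 45, 60, 90, 180.
Check each in increasing order: 115^1 ≡ 115;  115^2 ≡ 12;  115^3 ≡ 113;  115^4 ≡ 144;  115^5 ≡ 89;  115^6 ≡ 99;  115^9 ≡ 146;  115^10 ≡ 138;  115^12 ≡ 27;  115^15 ≡ 155;  115^18 ≡ 139;  115^20 ≡ 39;  115^30 ≡ 133;  115^36 ≡ 135;  115^45 ≡ 162;  115^60 ≡ 132;  115^90 ≡ 180;  115^180 ≡ 1.
Smallest exponent giving 1 is 180.

180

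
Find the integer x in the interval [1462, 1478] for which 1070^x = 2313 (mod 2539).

1474

Compute 1070^1462 mod 2539 = 1119, then multiply by 1070 repeatedly:
  1070^1462=1119  1070^1463=1461  1070^1464=1785  1070^1465=622  1070^1466=322
  1070^1467=1775  1070^1468=78  1070^1469=2212  1070^1470=492  1070^1471=867
  1070^1472=955  1070^1473=1172  1070^1474=2313
Found 2313 at exponent 1474.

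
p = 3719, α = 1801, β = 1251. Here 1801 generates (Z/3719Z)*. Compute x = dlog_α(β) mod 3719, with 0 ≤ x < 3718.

142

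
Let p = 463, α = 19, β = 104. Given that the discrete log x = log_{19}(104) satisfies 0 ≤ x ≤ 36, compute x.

Compute 19^0 mod 463 = 1, then multiply by 19 repeatedly:
  19^0=1  19^1=19  19^2=361  19^3=377  19^4=218
  19^5=438  19^6=451  19^7=235  19^8=298  19^9=106
  19^10=162  19^11=300  19^12=144  19^13=421  19^14=128
  19^15=117  19^16=371  19^17=104
Found 104 at exponent 17.

17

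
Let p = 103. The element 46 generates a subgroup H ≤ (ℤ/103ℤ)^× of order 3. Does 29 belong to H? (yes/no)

no

⟨46⟩ has order 3; its elements mod 103 are {1, 46, 56}.
29 is not in this set.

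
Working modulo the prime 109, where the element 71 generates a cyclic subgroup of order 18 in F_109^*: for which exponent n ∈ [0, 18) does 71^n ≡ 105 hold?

16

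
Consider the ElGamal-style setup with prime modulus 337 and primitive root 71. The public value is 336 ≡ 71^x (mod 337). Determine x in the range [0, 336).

168

Baby-step giant-step with m = ceil(sqrt(336)) = 19.
Baby table (71^j mod 337 for j=0..18):
  0:1  1:71  2:323  3:17  4:196  5:99  6:289  7:299
  8:335  9:195  10:28  11:303  12:282  13:139  14:96  15:76
  16:4  17:284  18:281
Giant step factor: 71^(-19) ≡ 114 (mod 337).
Scan 336·114^i mod 337 for i = 0, 1, …:
  i=0: 336   i=1: 223   i=2: 147   i=3: 245
  i=4: 296   i=5: 44   i=6: 298   i=7: 272
  i=8: 4
Match at i=8, j=16: x = 8·19 + 16 = 168.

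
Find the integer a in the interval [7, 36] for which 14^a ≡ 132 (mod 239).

28

Compute 14^7 mod 239 = 164, then multiply by 14 repeatedly:
  14^7=164  14^8=145  14^9=118  14^10=218  14^11=184
  14^12=186  14^13=214  14^14=128  14^15=119  14^16=232
  14^17=141  14^18=62  14^19=151  14^20=202  14^21=199
  14^22=157  14^23=47  14^24=180  14^25=130  14^26=147
  14^27=146  14^28=132
Found 132 at exponent 28.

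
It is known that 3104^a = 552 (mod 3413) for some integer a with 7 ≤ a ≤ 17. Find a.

14

Compute 3104^7 mod 3413 = 1412, then multiply by 3104 repeatedly:
  3104^7=1412  3104^8=556  3104^9=2259  3104^10=1634  3104^11=218
  3104^12=898  3104^13=2384  3104^14=552
Found 552 at exponent 14.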